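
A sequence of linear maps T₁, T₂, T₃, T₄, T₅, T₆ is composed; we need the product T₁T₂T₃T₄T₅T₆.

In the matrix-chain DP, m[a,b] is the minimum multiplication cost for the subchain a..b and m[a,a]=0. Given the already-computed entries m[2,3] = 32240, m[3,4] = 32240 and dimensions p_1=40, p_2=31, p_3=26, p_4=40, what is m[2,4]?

m[2,4] = min over k∈[2,3] of m[2,k]+m[k+1,4]+p_{1}·p_k·p_{4}.
k=2: 0 + 32240 + 40·31·40 = 81840; k=3: 32240 + 0 + 40·26·40 = 73840.
Minimum: 73840 at k=3.

73840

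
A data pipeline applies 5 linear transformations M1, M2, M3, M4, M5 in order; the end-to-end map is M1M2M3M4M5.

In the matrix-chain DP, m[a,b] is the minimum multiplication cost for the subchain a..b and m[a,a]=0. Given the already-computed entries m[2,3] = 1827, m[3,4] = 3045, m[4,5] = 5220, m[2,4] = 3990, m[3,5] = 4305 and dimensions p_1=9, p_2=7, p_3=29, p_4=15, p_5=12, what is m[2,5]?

5061

m[2,5] = min over k∈[2,4] of m[2,k]+m[k+1,5]+p_{1}·p_k·p_{5}.
k=2: 0 + 4305 + 9·7·12 = 5061; k=3: 1827 + 5220 + 9·29·12 = 10179; k=4: 3990 + 0 + 9·15·12 = 5610.
Minimum: 5061 at k=2.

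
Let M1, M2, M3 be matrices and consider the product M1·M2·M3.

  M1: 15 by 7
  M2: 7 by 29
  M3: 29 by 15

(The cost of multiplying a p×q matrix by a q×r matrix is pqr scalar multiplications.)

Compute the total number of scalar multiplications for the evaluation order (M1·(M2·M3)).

4620

(M2·M3): 7×29 by 29×15 → 7×15, cost 7·29·15 = 3045
(M1·(M2·M3)): 15×7 by 7×15 → 15×15, cost 15·7·15 = 1575; cumulative 4620
Total: 4620 scalar multiplications.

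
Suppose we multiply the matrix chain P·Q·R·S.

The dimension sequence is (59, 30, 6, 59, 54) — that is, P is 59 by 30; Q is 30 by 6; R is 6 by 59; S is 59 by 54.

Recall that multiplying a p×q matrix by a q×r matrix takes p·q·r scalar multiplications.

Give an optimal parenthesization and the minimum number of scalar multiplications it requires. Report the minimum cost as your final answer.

48852

Adjacent pairs: PQ = 59·30·6 = 10620; QR = 30·6·59 = 10620; RS = 6·59·54 = 19116.
Length 3: P..R: k=1: 0+10620+59·30·59=115050; k=2: 10620+0+59·6·59=31506 → min 31506 | Q..S: k=2: 0+19116+30·6·54=28836; k=3: 10620+0+30·59·54=106200 → min 28836.
Length 4: P..S: k=1: 0+28836+59·30·54=124416; k=2: 10620+19116+59·6·54=48852; k=3: 31506+0+59·59·54=219480 → min 48852.
Optimal parenthesization: ((P·Q)·(R·S)) with cost 48852.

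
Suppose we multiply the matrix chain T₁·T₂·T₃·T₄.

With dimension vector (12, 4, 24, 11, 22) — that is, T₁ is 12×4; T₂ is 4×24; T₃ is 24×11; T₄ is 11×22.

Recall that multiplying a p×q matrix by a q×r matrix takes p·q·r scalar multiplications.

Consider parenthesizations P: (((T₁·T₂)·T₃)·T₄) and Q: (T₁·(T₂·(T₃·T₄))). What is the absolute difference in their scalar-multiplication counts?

Order P = (((T₁·T₂)·T₃)·T₄): (T₁·T₂): 12×4 by 4×24 → 12×24, cost 12·4·24 = 1152; ((T₁·T₂)·T₃): 12×24 by 24×11 → 12×11, cost 12·24·11 = 3168; cumulative 4320; (((T₁·T₂)·T₃)·T₄): 12×11 by 11×22 → 12×22, cost 12·11·22 = 2904; cumulative 7224. Total 7224.
Order Q = (T₁·(T₂·(T₃·T₄))): (T₃·T₄): 24×11 by 11×22 → 24×22, cost 24·11·22 = 5808; (T₂·(T₃·T₄)): 4×24 by 24×22 → 4×22, cost 4·24·22 = 2112; cumulative 7920; (T₁·(T₂·(T₃·T₄))): 12×4 by 4×22 → 12×22, cost 12·4·22 = 1056; cumulative 8976. Total 8976.
Difference: |7224 − 8976| = 1752.

1752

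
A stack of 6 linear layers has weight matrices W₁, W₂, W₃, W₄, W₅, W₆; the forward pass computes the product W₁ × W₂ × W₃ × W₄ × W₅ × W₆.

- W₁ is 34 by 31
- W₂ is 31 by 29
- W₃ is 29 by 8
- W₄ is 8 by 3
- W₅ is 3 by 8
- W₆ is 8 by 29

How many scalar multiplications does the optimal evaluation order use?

10209

Adjacent pairs: W₁W₂ = 34·31·29 = 30566; W₂W₃ = 31·29·8 = 7192; W₃W₄ = 29·8·3 = 696; W₄W₅ = 8·3·8 = 192; W₅W₆ = 3·8·29 = 696.
Length 3: W₁..W₃: k=1: 0+7192+34·31·8=15624; k=2: 30566+0+34·29·8=38454 → min 15624 | W₂..W₄: k=2: 0+696+31·29·3=3393; k=3: 7192+0+31·8·3=7936 → min 3393 | W₃..W₅: k=3: 0+192+29·8·8=2048; k=4: 696+0+29·3·8=1392 → min 1392 | W₄..W₆: k=4: 0+696+8·3·29=1392; k=5: 192+0+8·8·29=2048 → min 1392.
Length 4: W₁..W₄: k=1: 0+3393+34·31·3=6555; k=2: 30566+696+34·29·3=34220; k=3: 15624+0+34·8·3=16440 → min 6555 | W₂..W₅: k=2: 0+1392+31·29·8=8584; k=3: 7192+192+31·8·8=9368; k=4: 3393+0+31·3·8=4137 → min 4137 | W₃..W₆: k=3: 0+1392+29·8·29=8120; k=4: 696+696+29·3·29=3915; k=5: 1392+0+29·8·29=8120 → min 3915.
Length 5: W₁..W₅: k=1: 0+4137+34·31·8=12569; k=2: 30566+1392+34·29·8=39846; k=3: 15624+192+34·8·8=17992; k=4: 6555+0+34·3·8=7371 → min 7371 | W₂..W₆: k=2: 0+3915+31·29·29=29986; k=3: 7192+1392+31·8·29=15776; k=4: 3393+696+31·3·29=6786; k=5: 4137+0+31·8·29=11329 → min 6786.
Length 6: W₁..W₆: k=1: 0+6786+34·31·29=37352; k=2: 30566+3915+34·29·29=63075; k=3: 15624+1392+34·8·29=24904; k=4: 6555+696+34·3·29=10209; k=5: 7371+0+34·8·29=15259 → min 10209.
Optimal order: ((W₁ × (W₂ × (W₃ × W₄))) × (W₅ × W₆)) with cost 10209.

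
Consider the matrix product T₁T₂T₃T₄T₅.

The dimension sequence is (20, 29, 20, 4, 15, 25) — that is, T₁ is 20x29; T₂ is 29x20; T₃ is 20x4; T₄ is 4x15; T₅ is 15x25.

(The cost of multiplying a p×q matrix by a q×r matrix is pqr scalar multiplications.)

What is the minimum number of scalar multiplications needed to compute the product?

Adjacent pairs: T₁T₂ = 20·29·20 = 11600; T₂T₃ = 29·20·4 = 2320; T₃T₄ = 20·4·15 = 1200; T₄T₅ = 4·15·25 = 1500.
Length 3: T₁..T₃: k=1: 0+2320+20·29·4=4640; k=2: 11600+0+20·20·4=13200 → min 4640 | T₂..T₄: k=2: 0+1200+29·20·15=9900; k=3: 2320+0+29·4·15=4060 → min 4060 | T₃..T₅: k=3: 0+1500+20·4·25=3500; k=4: 1200+0+20·15·25=8700 → min 3500.
Length 4: T₁..T₄: k=1: 0+4060+20·29·15=12760; k=2: 11600+1200+20·20·15=18800; k=3: 4640+0+20·4·15=5840 → min 5840 | T₂..T₅: k=2: 0+3500+29·20·25=18000; k=3: 2320+1500+29·4·25=6720; k=4: 4060+0+29·15·25=14935 → min 6720.
Length 5: T₁..T₅: k=1: 0+6720+20·29·25=21220; k=2: 11600+3500+20·20·25=25100; k=3: 4640+1500+20·4·25=8140; k=4: 5840+0+20·15·25=13340 → min 8140.
Optimal order: ((T₁(T₂T₃))(T₄T₅)) with cost 8140.

8140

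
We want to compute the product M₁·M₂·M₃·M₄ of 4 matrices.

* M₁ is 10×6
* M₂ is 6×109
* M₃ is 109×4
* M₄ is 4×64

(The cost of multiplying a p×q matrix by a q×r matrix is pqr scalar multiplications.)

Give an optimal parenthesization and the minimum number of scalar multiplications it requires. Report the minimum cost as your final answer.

5416

Adjacent pairs: M₁M₂ = 10·6·109 = 6540; M₂M₃ = 6·109·4 = 2616; M₃M₄ = 109·4·64 = 27904.
Length 3: M₁..M₃: k=1: 0+2616+10·6·4=2856; k=2: 6540+0+10·109·4=10900 → min 2856 | M₂..M₄: k=2: 0+27904+6·109·64=69760; k=3: 2616+0+6·4·64=4152 → min 4152.
Length 4: M₁..M₄: k=1: 0+4152+10·6·64=7992; k=2: 6540+27904+10·109·64=104204; k=3: 2856+0+10·4·64=5416 → min 5416.
Optimal parenthesization: ((M₁·(M₂·M₃))·M₄) with cost 5416.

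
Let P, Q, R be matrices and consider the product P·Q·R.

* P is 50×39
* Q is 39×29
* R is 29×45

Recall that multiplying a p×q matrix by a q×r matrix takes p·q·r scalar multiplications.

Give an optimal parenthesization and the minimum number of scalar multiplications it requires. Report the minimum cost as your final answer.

(P·(Q·R)): cost 138645.
((P·Q)·R): cost 121800.
Optimal: ((P·Q)·R) with cost 121800.

121800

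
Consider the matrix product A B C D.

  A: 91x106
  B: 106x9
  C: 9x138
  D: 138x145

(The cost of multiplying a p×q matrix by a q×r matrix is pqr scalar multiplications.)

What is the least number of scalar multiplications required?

385659

Adjacent pairs: AB = 91·106·9 = 86814; BC = 106·9·138 = 131652; CD = 9·138·145 = 180090.
Length 3: A..C: k=1: 0+131652+91·106·138=1462800; k=2: 86814+0+91·9·138=199836 → min 199836 | B..D: k=2: 0+180090+106·9·145=318420; k=3: 131652+0+106·138·145=2252712 → min 318420.
Length 4: A..D: k=1: 0+318420+91·106·145=1717090; k=2: 86814+180090+91·9·145=385659; k=3: 199836+0+91·138·145=2020746 → min 385659.
Optimal order: ((A B) (C D)) with cost 385659.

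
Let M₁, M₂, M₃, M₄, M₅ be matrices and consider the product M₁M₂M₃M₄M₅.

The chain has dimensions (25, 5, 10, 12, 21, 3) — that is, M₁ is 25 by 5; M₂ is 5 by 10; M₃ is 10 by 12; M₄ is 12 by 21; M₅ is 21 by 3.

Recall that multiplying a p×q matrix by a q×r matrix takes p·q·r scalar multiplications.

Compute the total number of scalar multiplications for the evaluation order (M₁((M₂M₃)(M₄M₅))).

(M₂M₃): 5×10 by 10×12 → 5×12, cost 5·10·12 = 600
(M₄M₅): 12×21 by 21×3 → 12×3, cost 12·21·3 = 756
((M₂M₃)(M₄M₅)): 5×12 by 12×3 → 5×3, cost 5·12·3 = 180; cumulative 1536
(M₁((M₂M₃)(M₄M₅))): 25×5 by 5×3 → 25×3, cost 25·5·3 = 375; cumulative 1911
Total: 1911 scalar multiplications.

1911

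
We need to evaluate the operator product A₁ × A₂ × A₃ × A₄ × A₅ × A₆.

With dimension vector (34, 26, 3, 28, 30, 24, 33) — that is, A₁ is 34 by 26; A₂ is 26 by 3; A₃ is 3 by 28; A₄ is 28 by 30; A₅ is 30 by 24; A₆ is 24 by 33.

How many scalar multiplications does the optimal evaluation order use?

13074

Adjacent pairs: A₁A₂ = 34·26·3 = 2652; A₂A₃ = 26·3·28 = 2184; A₃A₄ = 3·28·30 = 2520; A₄A₅ = 28·30·24 = 20160; A₅A₆ = 30·24·33 = 23760.
Length 3: A₁..A₃: k=1: 0+2184+34·26·28=26936; k=2: 2652+0+34·3·28=5508 → min 5508 | A₂..A₄: k=2: 0+2520+26·3·30=4860; k=3: 2184+0+26·28·30=24024 → min 4860 | A₃..A₅: k=3: 0+20160+3·28·24=22176; k=4: 2520+0+3·30·24=4680 → min 4680 | A₄..A₆: k=4: 0+23760+28·30·33=51480; k=5: 20160+0+28·24·33=42336 → min 42336.
Length 4: A₁..A₄: k=1: 0+4860+34·26·30=31380; k=2: 2652+2520+34·3·30=8232; k=3: 5508+0+34·28·30=34068 → min 8232 | A₂..A₅: k=2: 0+4680+26·3·24=6552; k=3: 2184+20160+26·28·24=39816; k=4: 4860+0+26·30·24=23580 → min 6552 | A₃..A₆: k=3: 0+42336+3·28·33=45108; k=4: 2520+23760+3·30·33=29250; k=5: 4680+0+3·24·33=7056 → min 7056.
Length 5: A₁..A₅: k=1: 0+6552+34·26·24=27768; k=2: 2652+4680+34·3·24=9780; k=3: 5508+20160+34·28·24=48516; k=4: 8232+0+34·30·24=32712 → min 9780 | A₂..A₆: k=2: 0+7056+26·3·33=9630; k=3: 2184+42336+26·28·33=68544; k=4: 4860+23760+26·30·33=54360; k=5: 6552+0+26·24·33=27144 → min 9630.
Length 6: A₁..A₆: k=1: 0+9630+34·26·33=38802; k=2: 2652+7056+34·3·33=13074; k=3: 5508+42336+34·28·33=79260; k=4: 8232+23760+34·30·33=65652; k=5: 9780+0+34·24·33=36708 → min 13074.
Optimal order: ((A₁ × A₂) × (((A₃ × A₄) × A₅) × A₆)) with cost 13074.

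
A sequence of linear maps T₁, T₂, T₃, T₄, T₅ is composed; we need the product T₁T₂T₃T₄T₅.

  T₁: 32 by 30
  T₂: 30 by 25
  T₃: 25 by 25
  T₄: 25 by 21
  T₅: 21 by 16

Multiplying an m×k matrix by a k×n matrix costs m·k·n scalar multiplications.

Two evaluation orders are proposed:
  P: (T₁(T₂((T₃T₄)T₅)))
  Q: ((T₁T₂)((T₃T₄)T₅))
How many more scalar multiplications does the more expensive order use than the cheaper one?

Order P = (T₁(T₂((T₃T₄)T₅))): (T₃T₄): 25×25 by 25×21 → 25×21, cost 25·25·21 = 13125; ((T₃T₄)T₅): 25×21 by 21×16 → 25×16, cost 25·21·16 = 8400; cumulative 21525; (T₂((T₃T₄)T₅)): 30×25 by 25×16 → 30×16, cost 30·25·16 = 12000; cumulative 33525; (T₁(T₂((T₃T₄)T₅))): 32×30 by 30×16 → 32×16, cost 32·30·16 = 15360; cumulative 48885. Total 48885.
Order Q = ((T₁T₂)((T₃T₄)T₅)): (T₁T₂): 32×30 by 30×25 → 32×25, cost 32·30·25 = 24000; (T₃T₄): 25×25 by 25×21 → 25×21, cost 25·25·21 = 13125; ((T₃T₄)T₅): 25×21 by 21×16 → 25×16, cost 25·21·16 = 8400; cumulative 21525; ((T₁T₂)((T₃T₄)T₅)): 32×25 by 25×16 → 32×16, cost 32·25·16 = 12800; cumulative 58325. Total 58325.
Difference: |48885 − 58325| = 9440.

9440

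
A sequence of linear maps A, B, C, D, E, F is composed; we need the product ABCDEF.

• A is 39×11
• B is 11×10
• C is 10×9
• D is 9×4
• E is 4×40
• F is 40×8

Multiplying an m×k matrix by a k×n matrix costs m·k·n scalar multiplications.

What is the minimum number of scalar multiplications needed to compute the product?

Adjacent pairs: AB = 39·11·10 = 4290; BC = 11·10·9 = 990; CD = 10·9·4 = 360; DE = 9·4·40 = 1440; EF = 4·40·8 = 1280.
Length 3: A..C: k=1: 0+990+39·11·9=4851; k=2: 4290+0+39·10·9=7800 → min 4851 | B..D: k=2: 0+360+11·10·4=800; k=3: 990+0+11·9·4=1386 → min 800 | C..E: k=3: 0+1440+10·9·40=5040; k=4: 360+0+10·4·40=1960 → min 1960 | D..F: k=4: 0+1280+9·4·8=1568; k=5: 1440+0+9·40·8=4320 → min 1568.
Length 4: A..D: k=1: 0+800+39·11·4=2516; k=2: 4290+360+39·10·4=6210; k=3: 4851+0+39·9·4=6255 → min 2516 | B..E: k=2: 0+1960+11·10·40=6360; k=3: 990+1440+11·9·40=6390; k=4: 800+0+11·4·40=2560 → min 2560 | C..F: k=3: 0+1568+10·9·8=2288; k=4: 360+1280+10·4·8=1960; k=5: 1960+0+10·40·8=5160 → min 1960.
Length 5: A..E: k=1: 0+2560+39·11·40=19720; k=2: 4290+1960+39·10·40=21850; k=3: 4851+1440+39·9·40=20331; k=4: 2516+0+39·4·40=8756 → min 8756 | B..F: k=2: 0+1960+11·10·8=2840; k=3: 990+1568+11·9·8=3350; k=4: 800+1280+11·4·8=2432; k=5: 2560+0+11·40·8=6080 → min 2432.
Length 6: A..F: k=1: 0+2432+39·11·8=5864; k=2: 4290+1960+39·10·8=9370; k=3: 4851+1568+39·9·8=9227; k=4: 2516+1280+39·4·8=5044; k=5: 8756+0+39·40·8=21236 → min 5044.
Optimal order: ((A(B(CD)))(EF)) with cost 5044.

5044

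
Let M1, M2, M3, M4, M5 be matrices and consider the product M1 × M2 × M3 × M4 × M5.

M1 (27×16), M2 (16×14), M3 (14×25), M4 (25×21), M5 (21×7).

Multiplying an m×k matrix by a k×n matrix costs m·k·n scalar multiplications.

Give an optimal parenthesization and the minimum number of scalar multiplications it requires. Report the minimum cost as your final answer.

10717

Adjacent pairs: M1M2 = 27·16·14 = 6048; M2M3 = 16·14·25 = 5600; M3M4 = 14·25·21 = 7350; M4M5 = 25·21·7 = 3675.
Length 3: M1..M3: k=1: 0+5600+27·16·25=16400; k=2: 6048+0+27·14·25=15498 → min 15498 | M2..M4: k=2: 0+7350+16·14·21=12054; k=3: 5600+0+16·25·21=14000 → min 12054 | M3..M5: k=3: 0+3675+14·25·7=6125; k=4: 7350+0+14·21·7=9408 → min 6125.
Length 4: M1..M4: k=1: 0+12054+27·16·21=21126; k=2: 6048+7350+27·14·21=21336; k=3: 15498+0+27·25·21=29673 → min 21126 | M2..M5: k=2: 0+6125+16·14·7=7693; k=3: 5600+3675+16·25·7=12075; k=4: 12054+0+16·21·7=14406 → min 7693.
Length 5: M1..M5: k=1: 0+7693+27·16·7=10717; k=2: 6048+6125+27·14·7=14819; k=3: 15498+3675+27·25·7=23898; k=4: 21126+0+27·21·7=25095 → min 10717.
Optimal parenthesization: (M1 × (M2 × (M3 × (M4 × M5)))) with cost 10717.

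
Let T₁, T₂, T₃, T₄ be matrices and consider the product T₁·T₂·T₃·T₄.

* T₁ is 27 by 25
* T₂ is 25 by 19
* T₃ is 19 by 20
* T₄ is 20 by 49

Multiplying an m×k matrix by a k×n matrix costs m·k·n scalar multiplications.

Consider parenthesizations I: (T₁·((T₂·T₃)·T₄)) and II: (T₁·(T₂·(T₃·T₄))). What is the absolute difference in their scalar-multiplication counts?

7895

Order I = (T₁·((T₂·T₃)·T₄)): (T₂·T₃): 25×19 by 19×20 → 25×20, cost 25·19·20 = 9500; ((T₂·T₃)·T₄): 25×20 by 20×49 → 25×49, cost 25·20·49 = 24500; cumulative 34000; (T₁·((T₂·T₃)·T₄)): 27×25 by 25×49 → 27×49, cost 27·25·49 = 33075; cumulative 67075. Total 67075.
Order II = (T₁·(T₂·(T₃·T₄))): (T₃·T₄): 19×20 by 20×49 → 19×49, cost 19·20·49 = 18620; (T₂·(T₃·T₄)): 25×19 by 19×49 → 25×49, cost 25·19·49 = 23275; cumulative 41895; (T₁·(T₂·(T₃·T₄))): 27×25 by 25×49 → 27×49, cost 27·25·49 = 33075; cumulative 74970. Total 74970.
Difference: |67075 − 74970| = 7895.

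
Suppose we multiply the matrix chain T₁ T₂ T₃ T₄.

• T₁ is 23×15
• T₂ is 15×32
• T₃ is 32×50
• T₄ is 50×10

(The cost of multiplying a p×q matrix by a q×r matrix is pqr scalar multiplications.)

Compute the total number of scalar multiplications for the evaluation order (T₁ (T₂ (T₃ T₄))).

(T₃ T₄): 32×50 by 50×10 → 32×10, cost 32·50·10 = 16000
(T₂ (T₃ T₄)): 15×32 by 32×10 → 15×10, cost 15·32·10 = 4800; cumulative 20800
(T₁ (T₂ (T₃ T₄))): 23×15 by 15×10 → 23×10, cost 23·15·10 = 3450; cumulative 24250
Total: 24250 scalar multiplications.

24250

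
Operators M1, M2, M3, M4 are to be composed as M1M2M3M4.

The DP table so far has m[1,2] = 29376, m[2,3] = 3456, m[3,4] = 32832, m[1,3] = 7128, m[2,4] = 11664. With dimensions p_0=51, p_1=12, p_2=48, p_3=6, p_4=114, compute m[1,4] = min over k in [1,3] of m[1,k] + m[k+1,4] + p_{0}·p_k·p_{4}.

m[1,4] = min over k∈[1,3] of m[1,k]+m[k+1,4]+p_{0}·p_k·p_{4}.
k=1: 0 + 11664 + 51·12·114 = 81432; k=2: 29376 + 32832 + 51·48·114 = 341280; k=3: 7128 + 0 + 51·6·114 = 42012.
Minimum: 42012 at k=3.

42012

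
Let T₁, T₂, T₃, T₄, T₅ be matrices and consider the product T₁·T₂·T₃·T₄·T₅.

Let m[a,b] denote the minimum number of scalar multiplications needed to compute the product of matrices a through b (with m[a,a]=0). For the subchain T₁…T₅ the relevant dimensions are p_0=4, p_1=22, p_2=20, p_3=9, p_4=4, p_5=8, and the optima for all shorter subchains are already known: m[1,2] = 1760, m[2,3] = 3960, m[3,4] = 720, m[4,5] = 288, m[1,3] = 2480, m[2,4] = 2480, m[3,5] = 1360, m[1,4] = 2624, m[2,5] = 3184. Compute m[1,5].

2752

m[1,5] = min over k∈[1,4] of m[1,k]+m[k+1,5]+p_{0}·p_k·p_{5}.
k=1: 0 + 3184 + 4·22·8 = 3888; k=2: 1760 + 1360 + 4·20·8 = 3760; k=3: 2480 + 288 + 4·9·8 = 3056; k=4: 2624 + 0 + 4·4·8 = 2752.
Minimum: 2752 at k=4.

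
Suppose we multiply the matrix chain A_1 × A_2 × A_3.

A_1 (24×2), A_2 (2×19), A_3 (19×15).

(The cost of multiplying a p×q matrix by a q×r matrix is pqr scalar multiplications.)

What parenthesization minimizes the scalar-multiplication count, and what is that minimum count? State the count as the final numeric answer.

1290

(A_1 × (A_2 × A_3)): cost 1290.
((A_1 × A_2) × A_3): cost 7752.
Optimal: (A_1 × (A_2 × A_3)) with cost 1290.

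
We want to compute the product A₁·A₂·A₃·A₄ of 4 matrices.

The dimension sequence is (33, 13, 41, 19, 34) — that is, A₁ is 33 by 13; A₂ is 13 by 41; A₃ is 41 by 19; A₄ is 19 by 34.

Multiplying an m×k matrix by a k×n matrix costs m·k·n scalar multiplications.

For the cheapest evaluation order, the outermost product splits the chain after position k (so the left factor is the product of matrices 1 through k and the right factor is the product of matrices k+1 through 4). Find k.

1

Adjacent pairs: A₁A₂ = 33·13·41 = 17589; A₂A₃ = 13·41·19 = 10127; A₃A₄ = 41·19·34 = 26486.
Length 3: A₁..A₃: k=1: 0+10127+33·13·19=18278; k=2: 17589+0+33·41·19=43296 → min 18278 | A₂..A₄: k=2: 0+26486+13·41·34=44608; k=3: 10127+0+13·19·34=18525 → min 18525.
Top-level splits: k=1: (A₁..A₁)·(A₂..A₄) → 0+18525+33·13·34 = 33111; k=2: (A₁..A₂)·(A₃..A₄) → 17589+26486+33·41·34 = 90077; k=3: (A₁..A₃)·(A₄..A₄) → 18278+0+33·19·34 = 39596.
Best split is after A₁, i.e. k = 1.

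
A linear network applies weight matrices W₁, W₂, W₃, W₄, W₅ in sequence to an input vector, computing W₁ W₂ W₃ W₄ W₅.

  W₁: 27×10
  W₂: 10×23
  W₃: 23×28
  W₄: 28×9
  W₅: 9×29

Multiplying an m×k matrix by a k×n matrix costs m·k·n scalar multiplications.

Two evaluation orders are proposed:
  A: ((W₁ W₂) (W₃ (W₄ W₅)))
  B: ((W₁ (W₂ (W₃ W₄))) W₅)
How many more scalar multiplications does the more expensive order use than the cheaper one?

32860

Order A = ((W₁ W₂) (W₃ (W₄ W₅))): (W₁ W₂): 27×10 by 10×23 → 27×23, cost 27·10·23 = 6210; (W₄ W₅): 28×9 by 9×29 → 28×29, cost 28·9·29 = 7308; (W₃ (W₄ W₅)): 23×28 by 28×29 → 23×29, cost 23·28·29 = 18676; cumulative 25984; ((W₁ W₂) (W₃ (W₄ W₅))): 27×23 by 23×29 → 27×29, cost 27·23·29 = 18009; cumulative 50203. Total 50203.
Order B = ((W₁ (W₂ (W₃ W₄))) W₅): (W₃ W₄): 23×28 by 28×9 → 23×9, cost 23·28·9 = 5796; (W₂ (W₃ W₄)): 10×23 by 23×9 → 10×9, cost 10·23·9 = 2070; cumulative 7866; (W₁ (W₂ (W₃ W₄))): 27×10 by 10×9 → 27×9, cost 27·10·9 = 2430; cumulative 10296; ((W₁ (W₂ (W₃ W₄))) W₅): 27×9 by 9×29 → 27×29, cost 27·9·29 = 7047; cumulative 17343. Total 17343.
Difference: |50203 − 17343| = 32860.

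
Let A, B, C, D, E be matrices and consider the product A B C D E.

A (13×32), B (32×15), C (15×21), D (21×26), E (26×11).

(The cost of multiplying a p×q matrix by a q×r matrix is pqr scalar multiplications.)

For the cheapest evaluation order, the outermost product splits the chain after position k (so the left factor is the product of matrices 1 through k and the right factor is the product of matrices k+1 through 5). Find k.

2

Adjacent pairs: AB = 13·32·15 = 6240; BC = 32·15·21 = 10080; CD = 15·21·26 = 8190; DE = 21·26·11 = 6006.
Length 3: A..C: k=1: 0+10080+13·32·21=18816; k=2: 6240+0+13·15·21=10335 → min 10335 | B..D: k=2: 0+8190+32·15·26=20670; k=3: 10080+0+32·21·26=27552 → min 20670 | C..E: k=3: 0+6006+15·21·11=9471; k=4: 8190+0+15·26·11=12480 → min 9471.
Length 4: A..D: k=1: 0+20670+13·32·26=31486; k=2: 6240+8190+13·15·26=19500; k=3: 10335+0+13·21·26=17433 → min 17433 | B..E: k=2: 0+9471+32·15·11=14751; k=3: 10080+6006+32·21·11=23478; k=4: 20670+0+32·26·11=29822 → min 14751.
Top-level splits: k=1: (A..A)·(B..E) → 0+14751+13·32·11 = 19327; k=2: (A..B)·(C..E) → 6240+9471+13·15·11 = 17856; k=3: (A..C)·(D..E) → 10335+6006+13·21·11 = 19344; k=4: (A..D)·(E..E) → 17433+0+13·26·11 = 21151.
Best split is after B, i.e. k = 2.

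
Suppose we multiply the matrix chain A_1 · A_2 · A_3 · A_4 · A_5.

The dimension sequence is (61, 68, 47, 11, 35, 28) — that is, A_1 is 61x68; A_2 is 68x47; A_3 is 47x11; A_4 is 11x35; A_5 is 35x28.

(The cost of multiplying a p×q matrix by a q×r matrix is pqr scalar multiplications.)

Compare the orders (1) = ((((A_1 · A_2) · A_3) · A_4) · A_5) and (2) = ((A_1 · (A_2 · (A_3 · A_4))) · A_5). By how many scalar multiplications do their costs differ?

Order (1) = ((((A_1 · A_2) · A_3) · A_4) · A_5): (A_1 · A_2): 61×68 by 68×47 → 61×47, cost 61·68·47 = 194956; ((A_1 · A_2) · A_3): 61×47 by 47×11 → 61×11, cost 61·47·11 = 31537; cumulative 226493; (((A_1 · A_2) · A_3) · A_4): 61×11 by 11×35 → 61×35, cost 61·11·35 = 23485; cumulative 249978; ((((A_1 · A_2) · A_3) · A_4) · A_5): 61×35 by 35×28 → 61×28, cost 61·35·28 = 59780; cumulative 309758. Total 309758.
Order (2) = ((A_1 · (A_2 · (A_3 · A_4))) · A_5): (A_3 · A_4): 47×11 by 11×35 → 47×35, cost 47·11·35 = 18095; (A_2 · (A_3 · A_4)): 68×47 by 47×35 → 68×35, cost 68·47·35 = 111860; cumulative 129955; (A_1 · (A_2 · (A_3 · A_4))): 61×68 by 68×35 → 61×35, cost 61·68·35 = 145180; cumulative 275135; ((A_1 · (A_2 · (A_3 · A_4))) · A_5): 61×35 by 35×28 → 61×28, cost 61·35·28 = 59780; cumulative 334915. Total 334915.
Difference: |309758 − 334915| = 25157.

25157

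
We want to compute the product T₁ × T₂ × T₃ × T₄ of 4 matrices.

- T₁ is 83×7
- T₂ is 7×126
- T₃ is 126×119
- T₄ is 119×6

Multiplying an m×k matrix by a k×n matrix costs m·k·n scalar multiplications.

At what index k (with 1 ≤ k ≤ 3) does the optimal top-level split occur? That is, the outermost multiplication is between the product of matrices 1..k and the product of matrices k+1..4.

Adjacent pairs: T₁T₂ = 83·7·126 = 73206; T₂T₃ = 7·126·119 = 104958; T₃T₄ = 126·119·6 = 89964.
Length 3: T₁..T₃: k=1: 0+104958+83·7·119=174097; k=2: 73206+0+83·126·119=1317708 → min 174097 | T₂..T₄: k=2: 0+89964+7·126·6=95256; k=3: 104958+0+7·119·6=109956 → min 95256.
Top-level splits: k=1: (T₁..T₁)·(T₂..T₄) → 0+95256+83·7·6 = 98742; k=2: (T₁..T₂)·(T₃..T₄) → 73206+89964+83·126·6 = 225918; k=3: (T₁..T₃)·(T₄..T₄) → 174097+0+83·119·6 = 233359.
Best split is after T₁, i.e. k = 1.

1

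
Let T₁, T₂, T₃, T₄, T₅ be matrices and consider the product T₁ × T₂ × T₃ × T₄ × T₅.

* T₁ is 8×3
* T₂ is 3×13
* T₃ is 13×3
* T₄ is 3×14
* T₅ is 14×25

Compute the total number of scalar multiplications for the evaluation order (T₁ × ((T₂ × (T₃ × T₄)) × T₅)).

2742

(T₃ × T₄): 13×3 by 3×14 → 13×14, cost 13·3·14 = 546
(T₂ × (T₃ × T₄)): 3×13 by 13×14 → 3×14, cost 3·13·14 = 546; cumulative 1092
((T₂ × (T₃ × T₄)) × T₅): 3×14 by 14×25 → 3×25, cost 3·14·25 = 1050; cumulative 2142
(T₁ × ((T₂ × (T₃ × T₄)) × T₅)): 8×3 by 3×25 → 8×25, cost 8·3·25 = 600; cumulative 2742
Total: 2742 scalar multiplications.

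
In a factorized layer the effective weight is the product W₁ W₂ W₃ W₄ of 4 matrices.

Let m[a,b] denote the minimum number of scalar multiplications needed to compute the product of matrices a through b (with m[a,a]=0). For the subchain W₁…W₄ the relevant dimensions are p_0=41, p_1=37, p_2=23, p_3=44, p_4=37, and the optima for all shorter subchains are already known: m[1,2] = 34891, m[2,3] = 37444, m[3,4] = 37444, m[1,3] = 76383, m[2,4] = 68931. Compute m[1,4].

107226

m[1,4] = min over k∈[1,3] of m[1,k]+m[k+1,4]+p_{0}·p_k·p_{4}.
k=1: 0 + 68931 + 41·37·37 = 125060; k=2: 34891 + 37444 + 41·23·37 = 107226; k=3: 76383 + 0 + 41·44·37 = 143131.
Minimum: 107226 at k=2.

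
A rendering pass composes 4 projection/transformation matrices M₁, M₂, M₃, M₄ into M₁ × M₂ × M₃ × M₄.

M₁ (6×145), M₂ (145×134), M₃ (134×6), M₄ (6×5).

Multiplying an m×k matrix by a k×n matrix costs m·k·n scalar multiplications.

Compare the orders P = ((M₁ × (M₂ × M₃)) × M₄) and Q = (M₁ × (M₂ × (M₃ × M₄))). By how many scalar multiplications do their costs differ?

Order P = ((M₁ × (M₂ × M₃)) × M₄): (M₂ × M₃): 145×134 by 134×6 → 145×6, cost 145·134·6 = 116580; (M₁ × (M₂ × M₃)): 6×145 by 145×6 → 6×6, cost 6·145·6 = 5220; cumulative 121800; ((M₁ × (M₂ × M₃)) × M₄): 6×6 by 6×5 → 6×5, cost 6·6·5 = 180; cumulative 121980. Total 121980.
Order Q = (M₁ × (M₂ × (M₃ × M₄))): (M₃ × M₄): 134×6 by 6×5 → 134×5, cost 134·6·5 = 4020; (M₂ × (M₃ × M₄)): 145×134 by 134×5 → 145×5, cost 145·134·5 = 97150; cumulative 101170; (M₁ × (M₂ × (M₃ × M₄))): 6×145 by 145×5 → 6×5, cost 6·145·5 = 4350; cumulative 105520. Total 105520.
Difference: |121980 − 105520| = 16460.

16460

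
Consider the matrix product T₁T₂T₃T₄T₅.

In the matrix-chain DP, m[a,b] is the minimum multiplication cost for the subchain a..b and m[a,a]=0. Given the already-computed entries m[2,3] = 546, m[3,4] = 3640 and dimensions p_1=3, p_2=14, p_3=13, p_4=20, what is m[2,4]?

m[2,4] = min over k∈[2,3] of m[2,k]+m[k+1,4]+p_{1}·p_k·p_{4}.
k=2: 0 + 3640 + 3·14·20 = 4480; k=3: 546 + 0 + 3·13·20 = 1326.
Minimum: 1326 at k=3.

1326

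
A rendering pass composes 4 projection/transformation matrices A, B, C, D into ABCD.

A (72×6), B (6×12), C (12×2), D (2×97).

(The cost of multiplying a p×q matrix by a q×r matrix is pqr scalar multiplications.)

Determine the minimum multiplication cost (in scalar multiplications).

14976

Adjacent pairs: AB = 72·6·12 = 5184; BC = 6·12·2 = 144; CD = 12·2·97 = 2328.
Length 3: A..C: k=1: 0+144+72·6·2=1008; k=2: 5184+0+72·12·2=6912 → min 1008 | B..D: k=2: 0+2328+6·12·97=9312; k=3: 144+0+6·2·97=1308 → min 1308.
Length 4: A..D: k=1: 0+1308+72·6·97=43212; k=2: 5184+2328+72·12·97=91320; k=3: 1008+0+72·2·97=14976 → min 14976.
Optimal order: ((A(BC))D) with cost 14976.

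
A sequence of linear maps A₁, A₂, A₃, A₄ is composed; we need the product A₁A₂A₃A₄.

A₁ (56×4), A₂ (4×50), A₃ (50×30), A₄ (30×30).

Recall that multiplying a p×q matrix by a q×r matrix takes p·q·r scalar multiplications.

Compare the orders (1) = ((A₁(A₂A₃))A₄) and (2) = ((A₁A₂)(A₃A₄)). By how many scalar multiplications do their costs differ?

Order (1) = ((A₁(A₂A₃))A₄): (A₂A₃): 4×50 by 50×30 → 4×30, cost 4·50·30 = 6000; (A₁(A₂A₃)): 56×4 by 4×30 → 56×30, cost 56·4·30 = 6720; cumulative 12720; ((A₁(A₂A₃))A₄): 56×30 by 30×30 → 56×30, cost 56·30·30 = 50400; cumulative 63120. Total 63120.
Order (2) = ((A₁A₂)(A₃A₄)): (A₁A₂): 56×4 by 4×50 → 56×50, cost 56·4·50 = 11200; (A₃A₄): 50×30 by 30×30 → 50×30, cost 50·30·30 = 45000; ((A₁A₂)(A₃A₄)): 56×50 by 50×30 → 56×30, cost 56·50·30 = 84000; cumulative 140200. Total 140200.
Difference: |63120 − 140200| = 77080.

77080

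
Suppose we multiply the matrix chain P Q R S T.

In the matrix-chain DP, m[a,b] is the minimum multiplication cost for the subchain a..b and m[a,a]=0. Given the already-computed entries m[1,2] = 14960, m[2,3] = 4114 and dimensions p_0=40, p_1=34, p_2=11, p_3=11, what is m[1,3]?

m[1,3] = min over k∈[1,2] of m[1,k]+m[k+1,3]+p_{0}·p_k·p_{3}.
k=1: 0 + 4114 + 40·34·11 = 19074; k=2: 14960 + 0 + 40·11·11 = 19800.
Minimum: 19074 at k=1.

19074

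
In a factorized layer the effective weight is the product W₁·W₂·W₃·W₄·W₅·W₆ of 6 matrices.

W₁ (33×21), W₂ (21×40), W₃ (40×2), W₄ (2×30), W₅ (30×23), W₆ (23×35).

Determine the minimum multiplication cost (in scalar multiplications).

Adjacent pairs: W₁W₂ = 33·21·40 = 27720; W₂W₃ = 21·40·2 = 1680; W₃W₄ = 40·2·30 = 2400; W₄W₅ = 2·30·23 = 1380; W₅W₆ = 30·23·35 = 24150.
Length 3: W₁..W₃: k=1: 0+1680+33·21·2=3066; k=2: 27720+0+33·40·2=30360 → min 3066 | W₂..W₄: k=2: 0+2400+21·40·30=27600; k=3: 1680+0+21·2·30=2940 → min 2940 | W₃..W₅: k=3: 0+1380+40·2·23=3220; k=4: 2400+0+40·30·23=30000 → min 3220 | W₄..W₆: k=4: 0+24150+2·30·35=26250; k=5: 1380+0+2·23·35=2990 → min 2990.
Length 4: W₁..W₄: k=1: 0+2940+33·21·30=23730; k=2: 27720+2400+33·40·30=69720; k=3: 3066+0+33·2·30=5046 → min 5046 | W₂..W₅: k=2: 0+3220+21·40·23=22540; k=3: 1680+1380+21·2·23=4026; k=4: 2940+0+21·30·23=17430 → min 4026 | W₃..W₆: k=3: 0+2990+40·2·35=5790; k=4: 2400+24150+40·30·35=68550; k=5: 3220+0+40·23·35=35420 → min 5790.
Length 5: W₁..W₅: k=1: 0+4026+33·21·23=19965; k=2: 27720+3220+33·40·23=61300; k=3: 3066+1380+33·2·23=5964; k=4: 5046+0+33·30·23=27816 → min 5964 | W₂..W₆: k=2: 0+5790+21·40·35=35190; k=3: 1680+2990+21·2·35=6140; k=4: 2940+24150+21·30·35=49140; k=5: 4026+0+21·23·35=20931 → min 6140.
Length 6: W₁..W₆: k=1: 0+6140+33·21·35=30395; k=2: 27720+5790+33·40·35=79710; k=3: 3066+2990+33·2·35=8366; k=4: 5046+24150+33·30·35=63846; k=5: 5964+0+33·23·35=32529 → min 8366.
Optimal order: ((W₁·(W₂·W₃))·((W₄·W₅)·W₆)) with cost 8366.

8366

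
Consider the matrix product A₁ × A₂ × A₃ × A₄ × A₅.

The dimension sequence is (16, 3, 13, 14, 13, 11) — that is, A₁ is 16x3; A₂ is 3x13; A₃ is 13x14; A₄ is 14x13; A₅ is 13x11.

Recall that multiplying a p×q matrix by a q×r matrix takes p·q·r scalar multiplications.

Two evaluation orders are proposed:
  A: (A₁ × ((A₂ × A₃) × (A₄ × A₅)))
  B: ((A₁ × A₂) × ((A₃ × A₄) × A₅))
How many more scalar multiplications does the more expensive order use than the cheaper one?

Order A = (A₁ × ((A₂ × A₃) × (A₄ × A₅))): (A₂ × A₃): 3×13 by 13×14 → 3×14, cost 3·13·14 = 546; (A₄ × A₅): 14×13 by 13×11 → 14×11, cost 14·13·11 = 2002; ((A₂ × A₃) × (A₄ × A₅)): 3×14 by 14×11 → 3×11, cost 3·14·11 = 462; cumulative 3010; (A₁ × ((A₂ × A₃) × (A₄ × A₅))): 16×3 by 3×11 → 16×11, cost 16·3·11 = 528; cumulative 3538. Total 3538.
Order B = ((A₁ × A₂) × ((A₃ × A₄) × A₅)): (A₁ × A₂): 16×3 by 3×13 → 16×13, cost 16·3·13 = 624; (A₃ × A₄): 13×14 by 14×13 → 13×13, cost 13·14·13 = 2366; ((A₃ × A₄) × A₅): 13×13 by 13×11 → 13×11, cost 13·13·11 = 1859; cumulative 4225; ((A₁ × A₂) × ((A₃ × A₄) × A₅)): 16×13 by 13×11 → 16×11, cost 16·13·11 = 2288; cumulative 7137. Total 7137.
Difference: |3538 − 7137| = 3599.

3599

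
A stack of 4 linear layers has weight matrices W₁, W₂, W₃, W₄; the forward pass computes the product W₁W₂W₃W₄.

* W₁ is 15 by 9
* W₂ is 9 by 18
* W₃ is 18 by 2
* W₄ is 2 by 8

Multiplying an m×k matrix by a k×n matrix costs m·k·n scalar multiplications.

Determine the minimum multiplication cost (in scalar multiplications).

Adjacent pairs: W₁W₂ = 15·9·18 = 2430; W₂W₃ = 9·18·2 = 324; W₃W₄ = 18·2·8 = 288.
Length 3: W₁..W₃: k=1: 0+324+15·9·2=594; k=2: 2430+0+15·18·2=2970 → min 594 | W₂..W₄: k=2: 0+288+9·18·8=1584; k=3: 324+0+9·2·8=468 → min 468.
Length 4: W₁..W₄: k=1: 0+468+15·9·8=1548; k=2: 2430+288+15·18·8=4878; k=3: 594+0+15·2·8=834 → min 834.
Optimal order: ((W₁(W₂W₃))W₄) with cost 834.

834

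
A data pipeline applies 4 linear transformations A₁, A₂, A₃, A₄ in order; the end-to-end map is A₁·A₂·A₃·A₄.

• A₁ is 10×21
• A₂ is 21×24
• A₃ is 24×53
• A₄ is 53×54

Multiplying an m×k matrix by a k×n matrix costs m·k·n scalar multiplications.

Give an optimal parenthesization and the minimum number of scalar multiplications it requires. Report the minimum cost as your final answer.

46380

Adjacent pairs: A₁A₂ = 10·21·24 = 5040; A₂A₃ = 21·24·53 = 26712; A₃A₄ = 24·53·54 = 68688.
Length 3: A₁..A₃: k=1: 0+26712+10·21·53=37842; k=2: 5040+0+10·24·53=17760 → min 17760 | A₂..A₄: k=2: 0+68688+21·24·54=95904; k=3: 26712+0+21·53·54=86814 → min 86814.
Length 4: A₁..A₄: k=1: 0+86814+10·21·54=98154; k=2: 5040+68688+10·24·54=86688; k=3: 17760+0+10·53·54=46380 → min 46380.
Optimal parenthesization: (((A₁·A₂)·A₃)·A₄) with cost 46380.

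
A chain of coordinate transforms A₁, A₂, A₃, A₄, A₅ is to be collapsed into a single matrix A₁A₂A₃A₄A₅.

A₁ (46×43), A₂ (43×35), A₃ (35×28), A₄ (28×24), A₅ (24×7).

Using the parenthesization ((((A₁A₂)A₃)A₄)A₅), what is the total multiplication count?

(A₁A₂): 46×43 by 43×35 → 46×35, cost 46·43·35 = 69230
((A₁A₂)A₃): 46×35 by 35×28 → 46×28, cost 46·35·28 = 45080; cumulative 114310
(((A₁A₂)A₃)A₄): 46×28 by 28×24 → 46×24, cost 46·28·24 = 30912; cumulative 145222
((((A₁A₂)A₃)A₄)A₅): 46×24 by 24×7 → 46×7, cost 46·24·7 = 7728; cumulative 152950
Total: 152950 scalar multiplications.

152950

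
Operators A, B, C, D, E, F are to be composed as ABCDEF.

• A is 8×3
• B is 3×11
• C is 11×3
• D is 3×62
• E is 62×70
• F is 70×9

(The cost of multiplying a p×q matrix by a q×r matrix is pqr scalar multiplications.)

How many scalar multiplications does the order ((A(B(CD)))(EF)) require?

(CD): 11×3 by 3×62 → 11×62, cost 11·3·62 = 2046
(B(CD)): 3×11 by 11×62 → 3×62, cost 3·11·62 = 2046; cumulative 4092
(A(B(CD))): 8×3 by 3×62 → 8×62, cost 8·3·62 = 1488; cumulative 5580
(EF): 62×70 by 70×9 → 62×9, cost 62·70·9 = 39060
((A(B(CD)))(EF)): 8×62 by 62×9 → 8×9, cost 8·62·9 = 4464; cumulative 49104
Total: 49104 scalar multiplications.

49104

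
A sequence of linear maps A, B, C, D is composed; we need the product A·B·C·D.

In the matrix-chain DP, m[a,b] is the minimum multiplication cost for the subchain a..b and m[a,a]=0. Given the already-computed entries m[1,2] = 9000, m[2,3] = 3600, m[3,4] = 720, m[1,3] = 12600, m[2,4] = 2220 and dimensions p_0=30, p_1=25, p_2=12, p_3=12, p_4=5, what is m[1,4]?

m[1,4] = min over k∈[1,3] of m[1,k]+m[k+1,4]+p_{0}·p_k·p_{4}.
k=1: 0 + 2220 + 30·25·5 = 5970; k=2: 9000 + 720 + 30·12·5 = 11520; k=3: 12600 + 0 + 30·12·5 = 14400.
Minimum: 5970 at k=1.

5970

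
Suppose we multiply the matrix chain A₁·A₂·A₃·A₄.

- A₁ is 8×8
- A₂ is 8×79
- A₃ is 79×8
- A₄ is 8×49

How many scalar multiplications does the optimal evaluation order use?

Adjacent pairs: A₁A₂ = 8·8·79 = 5056; A₂A₃ = 8·79·8 = 5056; A₃A₄ = 79·8·49 = 30968.
Length 3: A₁..A₃: k=1: 0+5056+8·8·8=5568; k=2: 5056+0+8·79·8=10112 → min 5568 | A₂..A₄: k=2: 0+30968+8·79·49=61936; k=3: 5056+0+8·8·49=8192 → min 8192.
Length 4: A₁..A₄: k=1: 0+8192+8·8·49=11328; k=2: 5056+30968+8·79·49=66992; k=3: 5568+0+8·8·49=8704 → min 8704.
Optimal order: ((A₁·(A₂·A₃))·A₄) with cost 8704.

8704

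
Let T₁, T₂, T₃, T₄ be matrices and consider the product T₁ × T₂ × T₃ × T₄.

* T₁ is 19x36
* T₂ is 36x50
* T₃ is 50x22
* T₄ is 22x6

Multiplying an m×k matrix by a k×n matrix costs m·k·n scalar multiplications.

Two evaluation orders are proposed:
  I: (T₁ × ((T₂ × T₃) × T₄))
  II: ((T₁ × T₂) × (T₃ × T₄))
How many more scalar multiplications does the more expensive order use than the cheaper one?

1956

Order I = (T₁ × ((T₂ × T₃) × T₄)): (T₂ × T₃): 36×50 by 50×22 → 36×22, cost 36·50·22 = 39600; ((T₂ × T₃) × T₄): 36×22 by 22×6 → 36×6, cost 36·22·6 = 4752; cumulative 44352; (T₁ × ((T₂ × T₃) × T₄)): 19×36 by 36×6 → 19×6, cost 19·36·6 = 4104; cumulative 48456. Total 48456.
Order II = ((T₁ × T₂) × (T₃ × T₄)): (T₁ × T₂): 19×36 by 36×50 → 19×50, cost 19·36·50 = 34200; (T₃ × T₄): 50×22 by 22×6 → 50×6, cost 50·22·6 = 6600; ((T₁ × T₂) × (T₃ × T₄)): 19×50 by 50×6 → 19×6, cost 19·50·6 = 5700; cumulative 46500. Total 46500.
Difference: |48456 − 46500| = 1956.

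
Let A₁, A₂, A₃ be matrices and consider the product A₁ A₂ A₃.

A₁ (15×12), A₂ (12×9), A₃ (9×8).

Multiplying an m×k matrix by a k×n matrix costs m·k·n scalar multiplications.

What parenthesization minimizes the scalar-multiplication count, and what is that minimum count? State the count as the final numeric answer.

(A₁ (A₂ A₃)): cost 2304.
((A₁ A₂) A₃): cost 2700.
Optimal: (A₁ (A₂ A₃)) with cost 2304.

2304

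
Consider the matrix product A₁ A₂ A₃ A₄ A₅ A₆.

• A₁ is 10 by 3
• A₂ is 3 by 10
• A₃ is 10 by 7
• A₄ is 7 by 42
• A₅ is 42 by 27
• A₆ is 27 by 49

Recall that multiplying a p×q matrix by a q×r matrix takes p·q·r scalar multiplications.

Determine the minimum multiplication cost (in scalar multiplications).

Adjacent pairs: A₁A₂ = 10·3·10 = 300; A₂A₃ = 3·10·7 = 210; A₃A₄ = 10·7·42 = 2940; A₄A₅ = 7·42·27 = 7938; A₅A₆ = 42·27·49 = 55566.
Length 3: A₁..A₃: k=1: 0+210+10·3·7=420; k=2: 300+0+10·10·7=1000 → min 420 | A₂..A₄: k=2: 0+2940+3·10·42=4200; k=3: 210+0+3·7·42=1092 → min 1092 | A₃..A₅: k=3: 0+7938+10·7·27=9828; k=4: 2940+0+10·42·27=14280 → min 9828 | A₄..A₆: k=4: 0+55566+7·42·49=69972; k=5: 7938+0+7·27·49=17199 → min 17199.
Length 4: A₁..A₄: k=1: 0+1092+10·3·42=2352; k=2: 300+2940+10·10·42=7440; k=3: 420+0+10·7·42=3360 → min 2352 | A₂..A₅: k=2: 0+9828+3·10·27=10638; k=3: 210+7938+3·7·27=8715; k=4: 1092+0+3·42·27=4494 → min 4494 | A₃..A₆: k=3: 0+17199+10·7·49=20629; k=4: 2940+55566+10·42·49=79086; k=5: 9828+0+10·27·49=23058 → min 20629.
Length 5: A₁..A₅: k=1: 0+4494+10·3·27=5304; k=2: 300+9828+10·10·27=12828; k=3: 420+7938+10·7·27=10248; k=4: 2352+0+10·42·27=13692 → min 5304 | A₂..A₆: k=2: 0+20629+3·10·49=22099; k=3: 210+17199+3·7·49=18438; k=4: 1092+55566+3·42·49=62832; k=5: 4494+0+3·27·49=8463 → min 8463.
Length 6: A₁..A₆: k=1: 0+8463+10·3·49=9933; k=2: 300+20629+10·10·49=25829; k=3: 420+17199+10·7·49=21049; k=4: 2352+55566+10·42·49=78498; k=5: 5304+0+10·27·49=18534 → min 9933.
Optimal order: (A₁ ((((A₂ A₃) A₄) A₅) A₆)) with cost 9933.

9933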